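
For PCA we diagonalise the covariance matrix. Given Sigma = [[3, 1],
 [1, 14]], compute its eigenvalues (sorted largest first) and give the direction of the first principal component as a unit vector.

Step 1 — characteristic polynomial of 2×2 Sigma:
  det(Sigma - λI) = λ² - trace · λ + det = 0.
  trace = 3 + 14 = 17, det = 3·14 - (1)² = 41.
Step 2 — discriminant:
  Δ = trace² - 4·det = 289 - 164 = 125.
Step 3 — eigenvalues:
  λ = (trace ± √Δ)/2 = (17 ± 11.1803)/2,
  λ_1 = 14.0902,  λ_2 = 2.9098.

Step 4 — unit eigenvector for λ_1: solve (Sigma - λ_1 I)v = 0. First row:
  (3 - 14.0902)·v_x + (1)·v_y = 0, i.e. (-11.0902)·v_x + (1)·v_y = 0,
  so v ∝ (b, λ_1 - a) = (1, 11.0902) = u.
  ||u|| = √((1)² + (11.0902)²) = √(123.9919) ≈ 11.1352,
  v_1 = u/||u|| ≈ (0.0898, 0.996) (||v_1|| = 1).

λ_1 = 14.0902,  λ_2 = 2.9098;  v_1 ≈ (0.0898, 0.996)


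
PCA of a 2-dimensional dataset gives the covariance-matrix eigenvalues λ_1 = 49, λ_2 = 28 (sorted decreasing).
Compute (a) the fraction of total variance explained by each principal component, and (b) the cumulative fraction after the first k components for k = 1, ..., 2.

Step 1 — total variance = trace(Sigma) = Σ λ_i = 49 + 28 = 77.

Step 2 — fraction explained by component i = λ_i / Σ λ:
  PC1: 49/77 = 0.6364
  PC2: 28/77 = 0.3636

Step 3 — cumulative fraction after k components = (λ_1 + ... + λ_k) / Σ λ:
  k = 1: 49/77 = 0.6364
  k = 2: (49 + 28)/77 = 77/77 = 1

Summary (fraction, with percent):

explained: PC1 0.6364 (63.64%), PC2 0.3636 (36.36%);  cumulative: 0.6364, 1


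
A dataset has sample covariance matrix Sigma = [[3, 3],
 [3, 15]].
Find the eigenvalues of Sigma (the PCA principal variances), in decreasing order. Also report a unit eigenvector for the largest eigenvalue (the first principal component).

Step 1 — characteristic polynomial of 2×2 Sigma:
  det(Sigma - λI) = λ² - trace · λ + det = 0.
  trace = 3 + 15 = 18, det = 3·15 - (3)² = 36.
Step 2 — discriminant:
  Δ = trace² - 4·det = 324 - 144 = 180.
Step 3 — eigenvalues:
  λ = (trace ± √Δ)/2 = (18 ± 13.4164)/2,
  λ_1 = 15.7082,  λ_2 = 2.2918.

Step 4 — unit eigenvector for λ_1: solve (Sigma - λ_1 I)v = 0. First row:
  (3 - 15.7082)·v_x + (3)·v_y = 0, i.e. (-12.7082)·v_x + (3)·v_y = 0,
  so v ∝ (b, λ_1 - a) = (3, 12.7082) = u.
  ||u|| = √((3)² + (12.7082)²) = √(170.4984) ≈ 13.0575,
  v_1 = u/||u|| ≈ (0.2298, 0.9732) (||v_1|| = 1).

λ_1 = 15.7082,  λ_2 = 2.2918;  v_1 ≈ (0.2298, 0.9732)


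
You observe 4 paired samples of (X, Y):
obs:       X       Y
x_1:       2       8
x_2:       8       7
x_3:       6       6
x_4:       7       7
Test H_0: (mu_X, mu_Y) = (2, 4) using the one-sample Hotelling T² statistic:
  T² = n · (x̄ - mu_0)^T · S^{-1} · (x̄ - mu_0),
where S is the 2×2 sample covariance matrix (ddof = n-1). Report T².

Step 1 — sample mean vector:
  mean(X) = (2 + 8 + 6 + 7) / 4 = 23/4 = 5.75
  mean(Y) = (8 + 7 + 6 + 7) / 4 = 28/4 = 7
  x̄ = (5.75, 7),  deviation x̄ - mu_0 = (5.75, 7) - (2, 4) = (3.75, 3).

Step 2 — sample covariance matrix, S[i,j] = (1/(n-1)) · Σ_k (x_{k,i} - mean_i) · (x_{k,j} - mean_j), divisor n-1 = 3:
  S[X,X] = ((-3.75)·(-3.75) + (2.25)·(2.25) + (0.25)·(0.25) + (1.25)·(1.25)) / 3 = 20.75/3 = 6.9167
  S[X,Y] = ((-3.75)·(1) + (2.25)·(0) + (0.25)·(-1) + (1.25)·(0)) / 3 = -4/3 = -1.3333
  S[Y,Y] = ((1)·(1) + (0)·(0) + (-1)·(-1) + (0)·(0)) / 3 = 2/3 = 0.6667
  S = [[6.9167, -1.3333],
 [-1.3333, 0.6667]].

Step 3 — invert S. det(S) = 6.9167·0.6667 - (-1.3333)² = 2.8333.
  S^{-1} = (1/det) · [[d, -b], [-b, a]] = [[0.2353, 0.4706],
 [0.4706, 2.4412]].

Step 4 — quadratic form (x̄ - mu_0)^T · S^{-1} · (x̄ - mu_0):
  S^{-1} · (x̄ - mu_0) = (2.2941, 9.0882),
  (x̄ - mu_0)^T · [...] = (3.75)·(2.2941) + (3)·(9.0882) = 35.8676.

Step 5 — scale by n: T² = 4 · 35.8676 = 143.4706.

T² ≈ 143.4706


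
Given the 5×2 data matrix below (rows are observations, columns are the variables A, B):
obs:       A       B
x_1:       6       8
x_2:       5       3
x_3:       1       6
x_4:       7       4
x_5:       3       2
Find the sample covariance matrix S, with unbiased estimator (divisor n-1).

Step 1 — column means:
  mean(A) = (6 + 5 + 1 + 7 + 3) / 5 = 22/5 = 4.4
  mean(B) = (8 + 3 + 6 + 4 + 2) / 5 = 23/5 = 4.6

Step 2 — sample covariance S[i,j] = (1/(n-1)) · Σ_k (x_{k,i} - mean_i) · (x_{k,j} - mean_j), with n-1 = 4.
  S[A,A] = ((1.6)·(1.6) + (0.6)·(0.6) + (-3.4)·(-3.4) + (2.6)·(2.6) + (-1.4)·(-1.4)) / 4 = 23.2/4 = 5.8
  S[A,B] = ((1.6)·(3.4) + (0.6)·(-1.6) + (-3.4)·(1.4) + (2.6)·(-0.6) + (-1.4)·(-2.6)) / 4 = 1.8/4 = 0.45
  S[B,B] = ((3.4)·(3.4) + (-1.6)·(-1.6) + (1.4)·(1.4) + (-0.6)·(-0.6) + (-2.6)·(-2.6)) / 4 = 23.2/4 = 5.8

S is symmetric (S[j,i] = S[i,j]). Assembling:

S = [[5.8, 0.45],
 [0.45, 5.8]]


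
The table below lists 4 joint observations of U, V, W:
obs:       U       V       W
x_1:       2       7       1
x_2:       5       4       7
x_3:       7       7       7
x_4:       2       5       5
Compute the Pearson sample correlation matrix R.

Step 1 — column means:
  mean(U) = (2 + 5 + 7 + 2) / 4 = 16/4 = 4
  mean(V) = (7 + 4 + 7 + 5) / 4 = 23/4 = 5.75
  mean(W) = (1 + 7 + 7 + 5) / 4 = 20/4 = 5

Step 2 — sample variances and covariances s[i,j] = (1/(n-1)) · Σ_k (x_{k,i} - mean_i) · (x_{k,j} - mean_j), with n-1 = 3:
  s[U,U] = ((-2)·(-2) + (1)·(1) + (3)·(3) + (-2)·(-2)) / 3 = 18/3 = 6
  s[U,V] = ((-2)·(1.25) + (1)·(-1.75) + (3)·(1.25) + (-2)·(-0.75)) / 3 = 1/3 = 0.3333
  s[U,W] = ((-2)·(-4) + (1)·(2) + (3)·(2) + (-2)·(0)) / 3 = 16/3 = 5.3333
  s[V,V] = ((1.25)·(1.25) + (-1.75)·(-1.75) + (1.25)·(1.25) + (-0.75)·(-0.75)) / 3 = 6.75/3 = 2.25
  s[V,W] = ((1.25)·(-4) + (-1.75)·(2) + (1.25)·(2) + (-0.75)·(0)) / 3 = -6/3 = -2
  s[W,W] = ((-4)·(-4) + (2)·(2) + (2)·(2) + (0)·(0)) / 3 = 24/3 = 8
  Sample standard deviations s_i = √(s[i,i]):
  s(U) = √(6) = 2.4495
  s(V) = √(2.25) = 1.5
  s(W) = √(8) = 2.8284

Step 3 — r_{ij} = s_{ij} / (s_i · s_j):
  r[U,U] = 1 (diagonal).
  r[U,V] = 0.3333 / (2.4495 · 1.5) = 0.3333 / 3.6742 = 0.0907
  r[U,W] = 5.3333 / (2.4495 · 2.8284) = 5.3333 / 6.9282 = 0.7698
  r[V,V] = 1 (diagonal).
  r[V,W] = -2 / (1.5 · 2.8284) = -2 / 4.2426 = -0.4714
  r[W,W] = 1 (diagonal).

R is symmetric with unit diagonal. Assembling:

R = [[1, 0.0907, 0.7698],
 [0.0907, 1, -0.4714],
 [0.7698, -0.4714, 1]]


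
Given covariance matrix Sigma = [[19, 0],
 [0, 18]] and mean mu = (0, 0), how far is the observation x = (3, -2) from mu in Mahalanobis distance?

Step 1 — centre the observation: (x - mu) = (3, -2).

Step 2 — invert Sigma. det(Sigma) = 19·18 - (0)² = 342.
  Sigma^{-1} = (1/det) · [[d, -b], [-b, a]] = [[0.0526, 0],
 [0, 0.0556]].

Step 3 — form the quadratic (x - mu)^T · Sigma^{-1} · (x - mu):
  Sigma^{-1} · (x - mu) = (0.1579, -0.1111).
  (x - mu)^T · [Sigma^{-1} · (x - mu)] = (3)·(0.1579) + (-2)·(-0.1111) = 0.6959.

Step 4 — take square root: d = √(0.6959) ≈ 0.8342.

d(x, mu) = √(0.6959) ≈ 0.8342


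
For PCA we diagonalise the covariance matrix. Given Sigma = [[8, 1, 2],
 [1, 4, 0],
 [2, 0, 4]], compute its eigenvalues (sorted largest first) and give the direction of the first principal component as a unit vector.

Step 1 — characteristic polynomial p(λ) = det(λI - Sigma) = λ³ - tr·λ² + c_1·λ - det, where tr = trace, c_1 = sum of the principal 2×2 minors, det = det(Sigma):
  tr = 8 + 4 + 4 = 16,
  c_1 = (8·4 - (1)²) + (8·4 - (2)²) + (4·4 - (0)²) = 31 + 28 + 16 = 75,
  det = 8·(4·4 - (0)²) - (1)·((1)·4 - (0)·(2)) + (2)·((1)·(0) - 4·(2)) = 8·(16) - (1)·(4) + (2)·(-8) = 108.
  So p(λ) = λ³ - 16λ² + 75λ - 108.
Step 2 — look for an integer root (rational root theorem: any rational root is an integer divisor of 108). Testing λ = 3:
  p(3) = 27 - 144 + 225 - 108 = 0  ✓
  Dividing out (λ - 3): p(λ) = (λ - 3)(λ² - 13λ + 36).
Step 3 — remaining eigenvalues from the quadratic λ² - 13λ + 36 = 0:
  Δ = 13² - 4·36 = 169 - 144 = 25,  λ = (13 ± √25)/2 = (13 ± 5)/2 = 9 or 4.
  Sorted: λ_1 = 9,  λ_2 = 4,  λ_3 = 3  (check: sum = 16 = tr ✓).

Step 4 — unit eigenvector for λ_1 = 9: v spans the null space of (Sigma - λ_1 I), whose rows are
  r_1 = (-1, 1, 2),  r_2 = (1, -5, 0),  r_3 = (2, 0, -5).
  v is orthogonal to every row, so take v ∝ r_1 × r_2 = ((1)·(0) - (2)·(-5), (2)·(1) - (-1)·(0), (-1)·(-5) - (1)·(1)) = (10, 2, 4).
  Rescale (divide by 2): u = (5, 1, 2).
  ||u|| = √((5)² + (1)² + (2)²) = √(30) ≈ 5.4772,  v_1 = u/||u|| ≈ (0.9129, 0.1826, 0.3651) (||v_1|| = 1).

λ_1 = 9,  λ_2 = 4,  λ_3 = 3;  v_1 ≈ (0.9129, 0.1826, 0.3651)


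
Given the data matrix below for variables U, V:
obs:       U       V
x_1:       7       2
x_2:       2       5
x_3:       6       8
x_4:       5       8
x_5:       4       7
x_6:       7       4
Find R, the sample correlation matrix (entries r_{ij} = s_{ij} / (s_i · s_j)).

Step 1 — column means:
  mean(U) = (7 + 2 + 6 + 5 + 4 + 7) / 6 = 31/6 = 5.1667
  mean(V) = (2 + 5 + 8 + 8 + 7 + 4) / 6 = 34/6 = 5.6667

Step 2 — sample variances and covariances s[i,j] = (1/(n-1)) · Σ_k (x_{k,i} - mean_i) · (x_{k,j} - mean_j), with n-1 = 5:
  s[U,U] = ((1.8333)·(1.8333) + (-3.1667)·(-3.1667) + (0.8333)·(0.8333) + (-0.1667)·(-0.1667) + (-1.1667)·(-1.1667) + (1.8333)·(1.8333)) / 5 = 18.8333/5 = 3.7667
  s[U,V] = ((1.8333)·(-3.6667) + (-3.1667)·(-0.6667) + (0.8333)·(2.3333) + (-0.1667)·(2.3333) + (-1.1667)·(1.3333) + (1.8333)·(-1.6667)) / 5 = -7.6667/5 = -1.5333
  s[V,V] = ((-3.6667)·(-3.6667) + (-0.6667)·(-0.6667) + (2.3333)·(2.3333) + (2.3333)·(2.3333) + (1.3333)·(1.3333) + (-1.6667)·(-1.6667)) / 5 = 29.3333/5 = 5.8667
  Sample standard deviations s_i = √(s[i,i]):
  s(U) = √(3.7667) = 1.9408
  s(V) = √(5.8667) = 2.4221

Step 3 — r_{ij} = s_{ij} / (s_i · s_j):
  r[U,U] = 1 (diagonal).
  r[U,V] = -1.5333 / (1.9408 · 2.4221) = -1.5333 / 4.7008 = -0.3262
  r[V,V] = 1 (diagonal).

R is symmetric with unit diagonal. Assembling:

R = [[1, -0.3262],
 [-0.3262, 1]]


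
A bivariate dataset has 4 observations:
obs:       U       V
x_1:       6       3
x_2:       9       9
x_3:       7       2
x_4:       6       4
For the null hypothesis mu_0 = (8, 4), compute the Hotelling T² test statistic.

Step 1 — sample mean vector:
  mean(U) = (6 + 9 + 7 + 6) / 4 = 28/4 = 7
  mean(V) = (3 + 9 + 2 + 4) / 4 = 18/4 = 4.5
  x̄ = (7, 4.5),  deviation x̄ - mu_0 = (7, 4.5) - (8, 4) = (-1, 0.5).

Step 2 — sample covariance matrix, S[i,j] = (1/(n-1)) · Σ_k (x_{k,i} - mean_i) · (x_{k,j} - mean_j), divisor n-1 = 3:
  S[U,U] = ((-1)·(-1) + (2)·(2) + (0)·(0) + (-1)·(-1)) / 3 = 6/3 = 2
  S[U,V] = ((-1)·(-1.5) + (2)·(4.5) + (0)·(-2.5) + (-1)·(-0.5)) / 3 = 11/3 = 3.6667
  S[V,V] = ((-1.5)·(-1.5) + (4.5)·(4.5) + (-2.5)·(-2.5) + (-0.5)·(-0.5)) / 3 = 29/3 = 9.6667
  S = [[2, 3.6667],
 [3.6667, 9.6667]].

Step 3 — invert S. det(S) = 2·9.6667 - (3.6667)² = 5.8889.
  S^{-1} = (1/det) · [[d, -b], [-b, a]] = [[1.6415, -0.6226],
 [-0.6226, 0.3396]].

Step 4 — quadratic form (x̄ - mu_0)^T · S^{-1} · (x̄ - mu_0):
  S^{-1} · (x̄ - mu_0) = (-1.9528, 0.7925),
  (x̄ - mu_0)^T · [...] = (-1)·(-1.9528) + (0.5)·(0.7925) = 2.3491.

Step 5 — scale by n: T² = 4 · 2.3491 = 9.3962.

T² ≈ 9.3962


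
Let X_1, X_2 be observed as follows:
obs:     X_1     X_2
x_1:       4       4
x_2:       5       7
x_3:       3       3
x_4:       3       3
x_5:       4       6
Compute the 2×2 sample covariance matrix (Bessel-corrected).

Step 1 — column means:
  mean(X_1) = (4 + 5 + 3 + 3 + 4) / 5 = 19/5 = 3.8
  mean(X_2) = (4 + 7 + 3 + 3 + 6) / 5 = 23/5 = 4.6

Step 2 — sample covariance S[i,j] = (1/(n-1)) · Σ_k (x_{k,i} - mean_i) · (x_{k,j} - mean_j), with n-1 = 4.
  S[X_1,X_1] = ((0.2)·(0.2) + (1.2)·(1.2) + (-0.8)·(-0.8) + (-0.8)·(-0.8) + (0.2)·(0.2)) / 4 = 2.8/4 = 0.7
  S[X_1,X_2] = ((0.2)·(-0.6) + (1.2)·(2.4) + (-0.8)·(-1.6) + (-0.8)·(-1.6) + (0.2)·(1.4)) / 4 = 5.6/4 = 1.4
  S[X_2,X_2] = ((-0.6)·(-0.6) + (2.4)·(2.4) + (-1.6)·(-1.6) + (-1.6)·(-1.6) + (1.4)·(1.4)) / 4 = 13.2/4 = 3.3

S is symmetric (S[j,i] = S[i,j]). Assembling:

S = [[0.7, 1.4],
 [1.4, 3.3]]


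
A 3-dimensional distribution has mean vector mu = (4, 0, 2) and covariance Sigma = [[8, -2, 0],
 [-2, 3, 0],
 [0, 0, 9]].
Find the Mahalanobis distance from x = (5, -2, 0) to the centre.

Step 1 — centre the observation: (x - mu) = (1, -2, -2).

Step 2 — invert Sigma (cofactor / det for 3×3, or solve directly):
  Sigma^{-1} = [[0.15, 0.1, 0],
 [0.1, 0.4, 0],
 [0, 0, 0.1111]].

Step 3 — form the quadratic (x - mu)^T · Sigma^{-1} · (x - mu):
  Sigma^{-1} · (x - mu) = (-0.05, -0.7, -0.2222).
  (x - mu)^T · [Sigma^{-1} · (x - mu)] = (1)·(-0.05) + (-2)·(-0.7) + (-2)·(-0.2222) = 1.7944.

Step 4 — take square root: d = √(1.7944) ≈ 1.3396.

d(x, mu) = √(1.7944) ≈ 1.3396


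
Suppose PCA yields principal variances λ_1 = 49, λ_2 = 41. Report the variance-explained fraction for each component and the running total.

Step 1 — total variance = trace(Sigma) = Σ λ_i = 49 + 41 = 90.

Step 2 — fraction explained by component i = λ_i / Σ λ:
  PC1: 49/90 = 0.5444
  PC2: 41/90 = 0.4556

Step 3 — cumulative fraction after k components = (λ_1 + ... + λ_k) / Σ λ:
  k = 1: 49/90 = 0.5444
  k = 2: (49 + 41)/90 = 90/90 = 1

Summary (fraction, with percent):

explained: PC1 0.5444 (54.44%), PC2 0.4556 (45.56%);  cumulative: 0.5444, 1


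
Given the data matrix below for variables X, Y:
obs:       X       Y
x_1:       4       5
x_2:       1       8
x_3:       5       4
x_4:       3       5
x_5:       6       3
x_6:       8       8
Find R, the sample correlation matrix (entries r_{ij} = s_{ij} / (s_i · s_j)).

Step 1 — column means:
  mean(X) = (4 + 1 + 5 + 3 + 6 + 8) / 6 = 27/6 = 4.5
  mean(Y) = (5 + 8 + 4 + 5 + 3 + 8) / 6 = 33/6 = 5.5

Step 2 — sample variances and covariances s[i,j] = (1/(n-1)) · Σ_k (x_{k,i} - mean_i) · (x_{k,j} - mean_j), with n-1 = 5:
  s[X,X] = ((-0.5)·(-0.5) + (-3.5)·(-3.5) + (0.5)·(0.5) + (-1.5)·(-1.5) + (1.5)·(1.5) + (3.5)·(3.5)) / 5 = 29.5/5 = 5.9
  s[X,Y] = ((-0.5)·(-0.5) + (-3.5)·(2.5) + (0.5)·(-1.5) + (-1.5)·(-0.5) + (1.5)·(-2.5) + (3.5)·(2.5)) / 5 = -3.5/5 = -0.7
  s[Y,Y] = ((-0.5)·(-0.5) + (2.5)·(2.5) + (-1.5)·(-1.5) + (-0.5)·(-0.5) + (-2.5)·(-2.5) + (2.5)·(2.5)) / 5 = 21.5/5 = 4.3
  Sample standard deviations s_i = √(s[i,i]):
  s(X) = √(5.9) = 2.429
  s(Y) = √(4.3) = 2.0736

Step 3 — r_{ij} = s_{ij} / (s_i · s_j):
  r[X,X] = 1 (diagonal).
  r[X,Y] = -0.7 / (2.429 · 2.0736) = -0.7 / 5.0369 = -0.139
  r[Y,Y] = 1 (diagonal).

R is symmetric with unit diagonal. Assembling:

R = [[1, -0.139],
 [-0.139, 1]]


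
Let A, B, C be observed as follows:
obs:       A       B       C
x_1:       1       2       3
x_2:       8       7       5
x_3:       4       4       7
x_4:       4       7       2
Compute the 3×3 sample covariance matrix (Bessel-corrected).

Step 1 — column means:
  mean(A) = (1 + 8 + 4 + 4) / 4 = 17/4 = 4.25
  mean(B) = (2 + 7 + 4 + 7) / 4 = 20/4 = 5
  mean(C) = (3 + 5 + 7 + 2) / 4 = 17/4 = 4.25

Step 2 — sample covariance S[i,j] = (1/(n-1)) · Σ_k (x_{k,i} - mean_i) · (x_{k,j} - mean_j), with n-1 = 3.
  S[A,A] = ((-3.25)·(-3.25) + (3.75)·(3.75) + (-0.25)·(-0.25) + (-0.25)·(-0.25)) / 3 = 24.75/3 = 8.25
  S[A,B] = ((-3.25)·(-3) + (3.75)·(2) + (-0.25)·(-1) + (-0.25)·(2)) / 3 = 17/3 = 5.6667
  S[A,C] = ((-3.25)·(-1.25) + (3.75)·(0.75) + (-0.25)·(2.75) + (-0.25)·(-2.25)) / 3 = 6.75/3 = 2.25
  S[B,B] = ((-3)·(-3) + (2)·(2) + (-1)·(-1) + (2)·(2)) / 3 = 18/3 = 6
  S[B,C] = ((-3)·(-1.25) + (2)·(0.75) + (-1)·(2.75) + (2)·(-2.25)) / 3 = -2/3 = -0.6667
  S[C,C] = ((-1.25)·(-1.25) + (0.75)·(0.75) + (2.75)·(2.75) + (-2.25)·(-2.25)) / 3 = 14.75/3 = 4.9167

S is symmetric (S[j,i] = S[i,j]). Assembling:

S = [[8.25, 5.6667, 2.25],
 [5.6667, 6, -0.6667],
 [2.25, -0.6667, 4.9167]]


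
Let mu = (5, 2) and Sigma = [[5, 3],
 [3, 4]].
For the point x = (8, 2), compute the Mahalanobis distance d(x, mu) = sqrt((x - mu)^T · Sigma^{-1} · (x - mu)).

Step 1 — centre the observation: (x - mu) = (3, 0).

Step 2 — invert Sigma. det(Sigma) = 5·4 - (3)² = 11.
  Sigma^{-1} = (1/det) · [[d, -b], [-b, a]] = [[0.3636, -0.2727],
 [-0.2727, 0.4545]].

Step 3 — form the quadratic (x - mu)^T · Sigma^{-1} · (x - mu):
  Sigma^{-1} · (x - mu) = (1.0909, -0.8182).
  (x - mu)^T · [Sigma^{-1} · (x - mu)] = (3)·(1.0909) + (0)·(-0.8182) = 3.2727.

Step 4 — take square root: d = √(3.2727) ≈ 1.8091.

d(x, mu) = √(3.2727) ≈ 1.8091


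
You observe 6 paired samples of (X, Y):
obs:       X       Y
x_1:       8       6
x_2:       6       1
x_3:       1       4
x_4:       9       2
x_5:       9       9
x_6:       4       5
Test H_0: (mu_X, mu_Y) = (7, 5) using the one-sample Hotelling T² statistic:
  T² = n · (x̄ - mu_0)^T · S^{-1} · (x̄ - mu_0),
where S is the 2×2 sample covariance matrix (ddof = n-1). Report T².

Step 1 — sample mean vector:
  mean(X) = (8 + 6 + 1 + 9 + 9 + 4) / 6 = 37/6 = 6.1667
  mean(Y) = (6 + 1 + 4 + 2 + 9 + 5) / 6 = 27/6 = 4.5
  x̄ = (6.1667, 4.5),  deviation x̄ - mu_0 = (6.1667, 4.5) - (7, 5) = (-0.8333, -0.5).

Step 2 — sample covariance matrix, S[i,j] = (1/(n-1)) · Σ_k (x_{k,i} - mean_i) · (x_{k,j} - mean_j), divisor n-1 = 5:
  S[X,X] = ((1.8333)·(1.8333) + (-0.1667)·(-0.1667) + (-5.1667)·(-5.1667) + (2.8333)·(2.8333) + (2.8333)·(2.8333) + (-2.1667)·(-2.1667)) / 5 = 50.8333/5 = 10.1667
  S[X,Y] = ((1.8333)·(1.5) + (-0.1667)·(-3.5) + (-5.1667)·(-0.5) + (2.8333)·(-2.5) + (2.8333)·(4.5) + (-2.1667)·(0.5)) / 5 = 10.5/5 = 2.1
  S[Y,Y] = ((1.5)·(1.5) + (-3.5)·(-3.5) + (-0.5)·(-0.5) + (-2.5)·(-2.5) + (4.5)·(4.5) + (0.5)·(0.5)) / 5 = 41.5/5 = 8.3
  S = [[10.1667, 2.1],
 [2.1, 8.3]].

Step 3 — invert S. det(S) = 10.1667·8.3 - (2.1)² = 79.9733.
  S^{-1} = (1/det) · [[d, -b], [-b, a]] = [[0.1038, -0.0263],
 [-0.0263, 0.1271]].

Step 4 — quadratic form (x̄ - mu_0)^T · S^{-1} · (x̄ - mu_0):
  S^{-1} · (x̄ - mu_0) = (-0.0734, -0.0417),
  (x̄ - mu_0)^T · [...] = (-0.8333)·(-0.0734) + (-0.5)·(-0.0417) = 0.082.

Step 5 — scale by n: T² = 6 · 0.082 = 0.4918.

T² ≈ 0.4918


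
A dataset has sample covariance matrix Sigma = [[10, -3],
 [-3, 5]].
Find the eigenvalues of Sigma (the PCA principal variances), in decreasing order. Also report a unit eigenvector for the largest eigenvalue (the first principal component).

Step 1 — characteristic polynomial of 2×2 Sigma:
  det(Sigma - λI) = λ² - trace · λ + det = 0.
  trace = 10 + 5 = 15, det = 10·5 - (-3)² = 41.
Step 2 — discriminant:
  Δ = trace² - 4·det = 225 - 164 = 61.
Step 3 — eigenvalues:
  λ = (trace ± √Δ)/2 = (15 ± 7.8102)/2,
  λ_1 = 11.4051,  λ_2 = 3.5949.

Step 4 — unit eigenvector for λ_1: solve (Sigma - λ_1 I)v = 0. First row:
  (10 - 11.4051)·v_x + (-3)·v_y = 0, i.e. (-1.4051)·v_x + (-3)·v_y = 0,
  so v ∝ (b, λ_1 - a) = (-3, 1.4051); multiply by -1 so the first entry is positive: u = (3, -1.4051).
  ||u|| = √((3)² + (-1.4051)²) = √(10.9744) ≈ 3.3128,
  v_1 = u/||u|| ≈ (0.9056, -0.4242) (||v_1|| = 1).

λ_1 = 11.4051,  λ_2 = 3.5949;  v_1 ≈ (0.9056, -0.4242)


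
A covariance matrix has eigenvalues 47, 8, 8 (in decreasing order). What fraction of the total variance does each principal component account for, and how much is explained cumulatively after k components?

Step 1 — total variance = trace(Sigma) = Σ λ_i = 47 + 8 + 8 = 63.

Step 2 — fraction explained by component i = λ_i / Σ λ:
  PC1: 47/63 = 0.746
  PC2: 8/63 = 0.127
  PC3: 8/63 = 0.127

Step 3 — cumulative fraction after k components = (λ_1 + ... + λ_k) / Σ λ:
  k = 1: 47/63 = 0.746
  k = 2: (47 + 8)/63 = 55/63 = 0.873
  k = 3: (47 + 8 + 8)/63 = 63/63 = 1

Summary (fraction, with percent):

explained: PC1 0.746 (74.6%), PC2 0.127 (12.7%), PC3 0.127 (12.7%);  cumulative: 0.746, 0.873, 1


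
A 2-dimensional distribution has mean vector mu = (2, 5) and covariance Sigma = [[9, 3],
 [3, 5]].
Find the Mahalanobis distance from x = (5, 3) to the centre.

Step 1 — centre the observation: (x - mu) = (3, -2).

Step 2 — invert Sigma. det(Sigma) = 9·5 - (3)² = 36.
  Sigma^{-1} = (1/det) · [[d, -b], [-b, a]] = [[0.1389, -0.0833],
 [-0.0833, 0.25]].

Step 3 — form the quadratic (x - mu)^T · Sigma^{-1} · (x - mu):
  Sigma^{-1} · (x - mu) = (0.5833, -0.75).
  (x - mu)^T · [Sigma^{-1} · (x - mu)] = (3)·(0.5833) + (-2)·(-0.75) = 3.25.

Step 4 — take square root: d = √(3.25) ≈ 1.8028.

d(x, mu) = √(3.25) ≈ 1.8028


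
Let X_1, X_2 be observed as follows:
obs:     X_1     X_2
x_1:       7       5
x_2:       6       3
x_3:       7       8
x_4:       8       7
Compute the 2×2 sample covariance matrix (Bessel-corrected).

Step 1 — column means:
  mean(X_1) = (7 + 6 + 7 + 8) / 4 = 28/4 = 7
  mean(X_2) = (5 + 3 + 8 + 7) / 4 = 23/4 = 5.75

Step 2 — sample covariance S[i,j] = (1/(n-1)) · Σ_k (x_{k,i} - mean_i) · (x_{k,j} - mean_j), with n-1 = 3.
  S[X_1,X_1] = ((0)·(0) + (-1)·(-1) + (0)·(0) + (1)·(1)) / 3 = 2/3 = 0.6667
  S[X_1,X_2] = ((0)·(-0.75) + (-1)·(-2.75) + (0)·(2.25) + (1)·(1.25)) / 3 = 4/3 = 1.3333
  S[X_2,X_2] = ((-0.75)·(-0.75) + (-2.75)·(-2.75) + (2.25)·(2.25) + (1.25)·(1.25)) / 3 = 14.75/3 = 4.9167

S is symmetric (S[j,i] = S[i,j]). Assembling:

S = [[0.6667, 1.3333],
 [1.3333, 4.9167]]


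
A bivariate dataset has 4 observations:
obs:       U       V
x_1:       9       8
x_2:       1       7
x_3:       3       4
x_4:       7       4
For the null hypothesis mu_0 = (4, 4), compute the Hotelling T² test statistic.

Step 1 — sample mean vector:
  mean(U) = (9 + 1 + 3 + 7) / 4 = 20/4 = 5
  mean(V) = (8 + 7 + 4 + 4) / 4 = 23/4 = 5.75
  x̄ = (5, 5.75),  deviation x̄ - mu_0 = (5, 5.75) - (4, 4) = (1, 1.75).

Step 2 — sample covariance matrix, S[i,j] = (1/(n-1)) · Σ_k (x_{k,i} - mean_i) · (x_{k,j} - mean_j), divisor n-1 = 3:
  S[U,U] = ((4)·(4) + (-4)·(-4) + (-2)·(-2) + (2)·(2)) / 3 = 40/3 = 13.3333
  S[U,V] = ((4)·(2.25) + (-4)·(1.25) + (-2)·(-1.75) + (2)·(-1.75)) / 3 = 4/3 = 1.3333
  S[V,V] = ((2.25)·(2.25) + (1.25)·(1.25) + (-1.75)·(-1.75) + (-1.75)·(-1.75)) / 3 = 12.75/3 = 4.25
  S = [[13.3333, 1.3333],
 [1.3333, 4.25]].

Step 3 — invert S. det(S) = 13.3333·4.25 - (1.3333)² = 54.8889.
  S^{-1} = (1/det) · [[d, -b], [-b, a]] = [[0.0774, -0.0243],
 [-0.0243, 0.2429]].

Step 4 — quadratic form (x̄ - mu_0)^T · S^{-1} · (x̄ - mu_0):
  S^{-1} · (x̄ - mu_0) = (0.0349, 0.4008),
  (x̄ - mu_0)^T · [...] = (1)·(0.0349) + (1.75)·(0.4008) = 0.7363.

Step 5 — scale by n: T² = 4 · 0.7363 = 2.9453.

T² ≈ 2.9453


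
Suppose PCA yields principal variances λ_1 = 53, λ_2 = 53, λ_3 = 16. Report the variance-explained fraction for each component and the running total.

Step 1 — total variance = trace(Sigma) = Σ λ_i = 53 + 53 + 16 = 122.

Step 2 — fraction explained by component i = λ_i / Σ λ:
  PC1: 53/122 = 0.4344
  PC2: 53/122 = 0.4344
  PC3: 16/122 = 0.1311

Step 3 — cumulative fraction after k components = (λ_1 + ... + λ_k) / Σ λ:
  k = 1: 53/122 = 0.4344
  k = 2: (53 + 53)/122 = 106/122 = 0.8689
  k = 3: (53 + 53 + 16)/122 = 122/122 = 1

Summary (fraction, with percent):

explained: PC1 0.4344 (43.44%), PC2 0.4344 (43.44%), PC3 0.1311 (13.11%);  cumulative: 0.4344, 0.8689, 1


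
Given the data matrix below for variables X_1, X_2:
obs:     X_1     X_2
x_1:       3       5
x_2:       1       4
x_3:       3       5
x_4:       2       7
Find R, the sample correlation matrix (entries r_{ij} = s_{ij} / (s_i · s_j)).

Step 1 — column means:
  mean(X_1) = (3 + 1 + 3 + 2) / 4 = 9/4 = 2.25
  mean(X_2) = (5 + 4 + 5 + 7) / 4 = 21/4 = 5.25

Step 2 — sample variances and covariances s[i,j] = (1/(n-1)) · Σ_k (x_{k,i} - mean_i) · (x_{k,j} - mean_j), with n-1 = 3:
  s[X_1,X_1] = ((0.75)·(0.75) + (-1.25)·(-1.25) + (0.75)·(0.75) + (-0.25)·(-0.25)) / 3 = 2.75/3 = 0.9167
  s[X_1,X_2] = ((0.75)·(-0.25) + (-1.25)·(-1.25) + (0.75)·(-0.25) + (-0.25)·(1.75)) / 3 = 0.75/3 = 0.25
  s[X_2,X_2] = ((-0.25)·(-0.25) + (-1.25)·(-1.25) + (-0.25)·(-0.25) + (1.75)·(1.75)) / 3 = 4.75/3 = 1.5833
  Sample standard deviations s_i = √(s[i,i]):
  s(X_1) = √(0.9167) = 0.9574
  s(X_2) = √(1.5833) = 1.2583

Step 3 — r_{ij} = s_{ij} / (s_i · s_j):
  r[X_1,X_1] = 1 (diagonal).
  r[X_1,X_2] = 0.25 / (0.9574 · 1.2583) = 0.25 / 1.2047 = 0.2075
  r[X_2,X_2] = 1 (diagonal).

R is symmetric with unit diagonal. Assembling:

R = [[1, 0.2075],
 [0.2075, 1]]


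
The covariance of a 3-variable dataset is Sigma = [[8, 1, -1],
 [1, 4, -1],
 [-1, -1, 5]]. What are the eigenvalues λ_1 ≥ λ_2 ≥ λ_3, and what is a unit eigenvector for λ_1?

Step 1 — characteristic polynomial p(λ) = det(λI - Sigma) = λ³ - tr·λ² + c_1·λ - det, where tr = trace, c_1 = sum of the principal 2×2 minors, det = det(Sigma):
  tr = 8 + 4 + 5 = 17,
  c_1 = (8·4 - (1)²) + (8·5 - (-1)²) + (4·5 - (-1)²) = 31 + 39 + 19 = 89,
  det = 8·(4·5 - (-1)²) - (1)·((1)·5 - (-1)·(-1)) + (-1)·((1)·(-1) - 4·(-1)) = 8·(19) - (1)·(4) + (-1)·(3) = 145.
  So p(λ) = λ³ - 17λ² + 89λ - 145.
Step 2 — look for an integer root (rational root theorem: any rational root is an integer divisor of 145). Testing λ = 5:
  p(5) = 125 - 425 + 445 - 145 = 0  ✓
  Dividing out (λ - 5): p(λ) = (λ - 5)(λ² - 12λ + 29).
Step 3 — remaining eigenvalues from the quadratic λ² - 12λ + 29 = 0:
  Δ = 12² - 4·29 = 144 - 116 = 28,  λ = (12 ± √28)/2 = (12 ± 5.2915)/2 ≈ 8.6458 or 3.3542.
  Sorted: λ_1 = 8.6458,  λ_2 = 5,  λ_3 = 3.3542  (check: sum = 17 = tr ✓).

Step 4 — unit eigenvector for λ_1 ≈ 8.6458: v spans the null space of (Sigma - λ_1 I), whose rows are
  r_1 = (-0.6458, 1, -1),  r_2 = (1, -4.6458, -1),  r_3 = (-1, -1, -3.6458).
  v is orthogonal to every row, so take v ∝ r_1 × r_2 = ((1)·(-1) - (-1)·(-4.6458), (-1)·(1) - (-0.6458)·(-1), (-0.6458)·(-4.6458) - (1)·(1)) ≈ (-5.6458, -1.6458, 2).
  Rescale (multiply by -1 so the first nonzero entry is positive): u = (5.6458, 1.6458, -2).
  ||u|| = √((5.6458)² + (1.6458)² + (-2)²) = √(38.583) ≈ 6.2115,  v_1 = u/||u|| ≈ (0.9089, 0.265, -0.322) (||v_1|| = 1).

λ_1 = 8.6458,  λ_2 = 5,  λ_3 = 3.3542;  v_1 ≈ (0.9089, 0.265, -0.322)


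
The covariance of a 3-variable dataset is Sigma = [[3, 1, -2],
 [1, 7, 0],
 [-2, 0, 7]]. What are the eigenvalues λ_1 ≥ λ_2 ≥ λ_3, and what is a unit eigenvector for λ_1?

Step 1 — characteristic polynomial p(λ) = det(λI - Sigma) = λ³ - tr·λ² + c_1·λ - det, where tr = trace, c_1 = sum of the principal 2×2 minors, det = det(Sigma):
  tr = 3 + 7 + 7 = 17,
  c_1 = (3·7 - (1)²) + (3·7 - (-2)²) + (7·7 - (0)²) = 20 + 17 + 49 = 86,
  det = 3·(7·7 - (0)²) - (1)·((1)·7 - (0)·(-2)) + (-2)·((1)·(0) - 7·(-2)) = 3·(49) - (1)·(7) + (-2)·(14) = 112.
  So p(λ) = λ³ - 17λ² + 86λ - 112.
Step 2 — look for an integer root (rational root theorem: any rational root is an integer divisor of 112). Testing λ = 2:
  p(2) = 8 - 68 + 172 - 112 = 0  ✓
  Dividing out (λ - 2): p(λ) = (λ - 2)(λ² - 15λ + 56).
Step 3 — remaining eigenvalues from the quadratic λ² - 15λ + 56 = 0:
  Δ = 15² - 4·56 = 225 - 224 = 1,  λ = (15 ± √1)/2 = (15 ± 1)/2 = 8 or 7.
  Sorted: λ_1 = 8,  λ_2 = 7,  λ_3 = 2  (check: sum = 17 = tr ✓).

Step 4 — unit eigenvector for λ_1 = 8: v spans the null space of (Sigma - λ_1 I), whose rows are
  r_1 = (-5, 1, -2),  r_2 = (1, -1, 0),  r_3 = (-2, 0, -1).
  v is orthogonal to every row, so take v ∝ r_1 × r_2 = ((1)·(0) - (-2)·(-1), (-2)·(1) - (-5)·(0), (-5)·(-1) - (1)·(1)) = (-2, -2, 4).
  Rescale (divide by 2; multiply by -1 so the first nonzero entry is positive): u = (1, 1, -2).
  ||u|| = √((1)² + (1)² + (-2)²) = √(6) ≈ 2.4495,  v_1 = u/||u|| ≈ (0.4082, 0.4082, -0.8165) (||v_1|| = 1).

λ_1 = 8,  λ_2 = 7,  λ_3 = 2;  v_1 ≈ (0.4082, 0.4082, -0.8165)


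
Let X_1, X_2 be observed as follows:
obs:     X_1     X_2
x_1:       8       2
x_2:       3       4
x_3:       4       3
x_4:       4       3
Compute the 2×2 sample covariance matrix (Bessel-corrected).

Step 1 — column means:
  mean(X_1) = (8 + 3 + 4 + 4) / 4 = 19/4 = 4.75
  mean(X_2) = (2 + 4 + 3 + 3) / 4 = 12/4 = 3

Step 2 — sample covariance S[i,j] = (1/(n-1)) · Σ_k (x_{k,i} - mean_i) · (x_{k,j} - mean_j), with n-1 = 3.
  S[X_1,X_1] = ((3.25)·(3.25) + (-1.75)·(-1.75) + (-0.75)·(-0.75) + (-0.75)·(-0.75)) / 3 = 14.75/3 = 4.9167
  S[X_1,X_2] = ((3.25)·(-1) + (-1.75)·(1) + (-0.75)·(0) + (-0.75)·(0)) / 3 = -5/3 = -1.6667
  S[X_2,X_2] = ((-1)·(-1) + (1)·(1) + (0)·(0) + (0)·(0)) / 3 = 2/3 = 0.6667

S is symmetric (S[j,i] = S[i,j]). Assembling:

S = [[4.9167, -1.6667],
 [-1.6667, 0.6667]]


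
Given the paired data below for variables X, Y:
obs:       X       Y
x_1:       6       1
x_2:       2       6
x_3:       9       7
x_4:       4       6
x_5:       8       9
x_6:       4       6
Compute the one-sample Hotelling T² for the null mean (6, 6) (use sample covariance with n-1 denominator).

Step 1 — sample mean vector:
  mean(X) = (6 + 2 + 9 + 4 + 8 + 4) / 6 = 33/6 = 5.5
  mean(Y) = (1 + 6 + 7 + 6 + 9 + 6) / 6 = 35/6 = 5.8333
  x̄ = (5.5, 5.8333),  deviation x̄ - mu_0 = (5.5, 5.8333) - (6, 6) = (-0.5, -0.1667).

Step 2 — sample covariance matrix, S[i,j] = (1/(n-1)) · Σ_k (x_{k,i} - mean_i) · (x_{k,j} - mean_j), divisor n-1 = 5:
  S[X,X] = ((0.5)·(0.5) + (-3.5)·(-3.5) + (3.5)·(3.5) + (-1.5)·(-1.5) + (2.5)·(2.5) + (-1.5)·(-1.5)) / 5 = 35.5/5 = 7.1
  S[X,Y] = ((0.5)·(-4.8333) + (-3.5)·(0.1667) + (3.5)·(1.1667) + (-1.5)·(0.1667) + (2.5)·(3.1667) + (-1.5)·(0.1667)) / 5 = 8.5/5 = 1.7
  S[Y,Y] = ((-4.8333)·(-4.8333) + (0.1667)·(0.1667) + (1.1667)·(1.1667) + (0.1667)·(0.1667) + (3.1667)·(3.1667) + (0.1667)·(0.1667)) / 5 = 34.8333/5 = 6.9667
  S = [[7.1, 1.7],
 [1.7, 6.9667]].

Step 3 — invert S. det(S) = 7.1·6.9667 - (1.7)² = 46.5733.
  S^{-1} = (1/det) · [[d, -b], [-b, a]] = [[0.1496, -0.0365],
 [-0.0365, 0.1524]].

Step 4 — quadratic form (x̄ - mu_0)^T · S^{-1} · (x̄ - mu_0):
  S^{-1} · (x̄ - mu_0) = (-0.0687, -0.0072),
  (x̄ - mu_0)^T · [...] = (-0.5)·(-0.0687) + (-0.1667)·(-0.0072) = 0.0355.

Step 5 — scale by n: T² = 6 · 0.0355 = 0.2133.

T² ≈ 0.2133


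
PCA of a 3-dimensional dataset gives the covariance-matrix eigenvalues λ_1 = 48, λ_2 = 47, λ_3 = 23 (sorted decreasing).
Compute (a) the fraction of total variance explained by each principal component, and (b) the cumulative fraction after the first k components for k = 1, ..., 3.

Step 1 — total variance = trace(Sigma) = Σ λ_i = 48 + 47 + 23 = 118.

Step 2 — fraction explained by component i = λ_i / Σ λ:
  PC1: 48/118 = 0.4068
  PC2: 47/118 = 0.3983
  PC3: 23/118 = 0.1949

Step 3 — cumulative fraction after k components = (λ_1 + ... + λ_k) / Σ λ:
  k = 1: 48/118 = 0.4068
  k = 2: (48 + 47)/118 = 95/118 = 0.8051
  k = 3: (48 + 47 + 23)/118 = 118/118 = 1

Summary (fraction, with percent):

explained: PC1 0.4068 (40.68%), PC2 0.3983 (39.83%), PC3 0.1949 (19.49%);  cumulative: 0.4068, 0.8051, 1


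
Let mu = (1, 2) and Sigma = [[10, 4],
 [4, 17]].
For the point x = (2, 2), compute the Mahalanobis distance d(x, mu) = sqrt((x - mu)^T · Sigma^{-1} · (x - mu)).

Step 1 — centre the observation: (x - mu) = (1, 0).

Step 2 — invert Sigma. det(Sigma) = 10·17 - (4)² = 154.
  Sigma^{-1} = (1/det) · [[d, -b], [-b, a]] = [[0.1104, -0.026],
 [-0.026, 0.0649]].

Step 3 — form the quadratic (x - mu)^T · Sigma^{-1} · (x - mu):
  Sigma^{-1} · (x - mu) = (0.1104, -0.026).
  (x - mu)^T · [Sigma^{-1} · (x - mu)] = (1)·(0.1104) + (0)·(-0.026) = 0.1104.

Step 4 — take square root: d = √(0.1104) ≈ 0.3322.

d(x, mu) = √(0.1104) ≈ 0.3322


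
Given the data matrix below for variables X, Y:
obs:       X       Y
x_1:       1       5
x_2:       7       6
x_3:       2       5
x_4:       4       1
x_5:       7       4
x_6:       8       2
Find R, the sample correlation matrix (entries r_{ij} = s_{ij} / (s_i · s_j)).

Step 1 — column means:
  mean(X) = (1 + 7 + 2 + 4 + 7 + 8) / 6 = 29/6 = 4.8333
  mean(Y) = (5 + 6 + 5 + 1 + 4 + 2) / 6 = 23/6 = 3.8333

Step 2 — sample variances and covariances s[i,j] = (1/(n-1)) · Σ_k (x_{k,i} - mean_i) · (x_{k,j} - mean_j), with n-1 = 5:
  s[X,X] = ((-3.8333)·(-3.8333) + (2.1667)·(2.1667) + (-2.8333)·(-2.8333) + (-0.8333)·(-0.8333) + (2.1667)·(2.1667) + (3.1667)·(3.1667)) / 5 = 42.8333/5 = 8.5667
  s[X,Y] = ((-3.8333)·(1.1667) + (2.1667)·(2.1667) + (-2.8333)·(1.1667) + (-0.8333)·(-2.8333) + (2.1667)·(0.1667) + (3.1667)·(-1.8333)) / 5 = -6.1667/5 = -1.2333
  s[Y,Y] = ((1.1667)·(1.1667) + (2.1667)·(2.1667) + (1.1667)·(1.1667) + (-2.8333)·(-2.8333) + (0.1667)·(0.1667) + (-1.8333)·(-1.8333)) / 5 = 18.8333/5 = 3.7667
  Sample standard deviations s_i = √(s[i,i]):
  s(X) = √(8.5667) = 2.9269
  s(Y) = √(3.7667) = 1.9408

Step 3 — r_{ij} = s_{ij} / (s_i · s_j):
  r[X,X] = 1 (diagonal).
  r[X,Y] = -1.2333 / (2.9269 · 1.9408) = -1.2333 / 5.6805 = -0.2171
  r[Y,Y] = 1 (diagonal).

R is symmetric with unit diagonal. Assembling:

R = [[1, -0.2171],
 [-0.2171, 1]]


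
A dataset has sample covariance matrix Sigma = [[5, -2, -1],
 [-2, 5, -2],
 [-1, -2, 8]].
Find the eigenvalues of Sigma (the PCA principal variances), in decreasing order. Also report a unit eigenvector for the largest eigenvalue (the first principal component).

Step 1 — characteristic polynomial p(λ) = det(λI - Sigma) = λ³ - tr·λ² + c_1·λ - det, where tr = trace, c_1 = sum of the principal 2×2 minors, det = det(Sigma):
  tr = 5 + 5 + 8 = 18,
  c_1 = (5·5 - (-2)²) + (5·8 - (-1)²) + (5·8 - (-2)²) = 21 + 39 + 36 = 96,
  det = 5·(5·8 - (-2)²) - (-2)·((-2)·8 - (-2)·(-1)) + (-1)·((-2)·(-2) - 5·(-1)) = 5·(36) - (-2)·(-18) + (-1)·(9) = 135.
  So p(λ) = λ³ - 18λ² + 96λ - 135.
Step 2 — look for an integer root (rational root theorem: any rational root is an integer divisor of 135). Testing λ = 9:
  p(9) = 729 - 1458 + 864 - 135 = 0  ✓
  Dividing out (λ - 9): p(λ) = (λ - 9)(λ² - 9λ + 15).
Step 3 — remaining eigenvalues from the quadratic λ² - 9λ + 15 = 0:
  Δ = 9² - 4·15 = 81 - 60 = 21,  λ = (9 ± √21)/2 = (9 ± 4.5826)/2 ≈ 6.7913 or 2.2087.
  Sorted: λ_1 = 9,  λ_2 = 6.7913,  λ_3 = 2.2087  (check: sum = 18 = tr ✓).

Step 4 — unit eigenvector for λ_1 = 9: v spans the null space of (Sigma - λ_1 I), whose rows are
  r_1 = (-4, -2, -1),  r_2 = (-2, -4, -2),  r_3 = (-1, -2, -1).
  v is orthogonal to every row, so take v ∝ r_1 × r_2 = ((-2)·(-2) - (-1)·(-4), (-1)·(-2) - (-4)·(-2), (-4)·(-4) - (-2)·(-2)) = (0, -6, 12).
  Rescale (divide by 6; multiply by -1 so the first nonzero entry is positive): u = (0, 1, -2).
  ||u|| = √((0)² + (1)² + (-2)²) = √(5) ≈ 2.2361,  v_1 = u/||u|| ≈ (0, 0.4472, -0.8944) (||v_1|| = 1).

λ_1 = 9,  λ_2 = 6.7913,  λ_3 = 2.2087;  v_1 ≈ (0, 0.4472, -0.8944)


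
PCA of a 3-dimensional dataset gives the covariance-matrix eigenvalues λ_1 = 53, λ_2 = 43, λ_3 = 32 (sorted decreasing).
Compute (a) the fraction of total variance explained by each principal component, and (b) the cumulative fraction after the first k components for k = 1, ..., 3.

Step 1 — total variance = trace(Sigma) = Σ λ_i = 53 + 43 + 32 = 128.

Step 2 — fraction explained by component i = λ_i / Σ λ:
  PC1: 53/128 = 0.4141
  PC2: 43/128 = 0.3359
  PC3: 32/128 = 0.25

Step 3 — cumulative fraction after k components = (λ_1 + ... + λ_k) / Σ λ:
  k = 1: 53/128 = 0.4141
  k = 2: (53 + 43)/128 = 96/128 = 0.75
  k = 3: (53 + 43 + 32)/128 = 128/128 = 1

Summary (fraction, with percent):

explained: PC1 0.4141 (41.41%), PC2 0.3359 (33.59%), PC3 0.25 (25%);  cumulative: 0.4141, 0.75, 1


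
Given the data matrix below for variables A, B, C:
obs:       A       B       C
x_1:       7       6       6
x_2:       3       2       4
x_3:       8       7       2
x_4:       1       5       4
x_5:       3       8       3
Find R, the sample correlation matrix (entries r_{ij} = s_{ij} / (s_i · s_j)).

Step 1 — column means:
  mean(A) = (7 + 3 + 8 + 1 + 3) / 5 = 22/5 = 4.4
  mean(B) = (6 + 2 + 7 + 5 + 8) / 5 = 28/5 = 5.6
  mean(C) = (6 + 4 + 2 + 4 + 3) / 5 = 19/5 = 3.8

Step 2 — sample variances and covariances s[i,j] = (1/(n-1)) · Σ_k (x_{k,i} - mean_i) · (x_{k,j} - mean_j), with n-1 = 4:
  s[A,A] = ((2.6)·(2.6) + (-1.4)·(-1.4) + (3.6)·(3.6) + (-3.4)·(-3.4) + (-1.4)·(-1.4)) / 4 = 35.2/4 = 8.8
  s[A,B] = ((2.6)·(0.4) + (-1.4)·(-3.6) + (3.6)·(1.4) + (-3.4)·(-0.6) + (-1.4)·(2.4)) / 4 = 9.8/4 = 2.45
  s[A,C] = ((2.6)·(2.2) + (-1.4)·(0.2) + (3.6)·(-1.8) + (-3.4)·(0.2) + (-1.4)·(-0.8)) / 4 = -0.6/4 = -0.15
  s[B,B] = ((0.4)·(0.4) + (-3.6)·(-3.6) + (1.4)·(1.4) + (-0.6)·(-0.6) + (2.4)·(2.4)) / 4 = 21.2/4 = 5.3
  s[B,C] = ((0.4)·(2.2) + (-3.6)·(0.2) + (1.4)·(-1.8) + (-0.6)·(0.2) + (2.4)·(-0.8)) / 4 = -4.4/4 = -1.1
  s[C,C] = ((2.2)·(2.2) + (0.2)·(0.2) + (-1.8)·(-1.8) + (0.2)·(0.2) + (-0.8)·(-0.8)) / 4 = 8.8/4 = 2.2
  Sample standard deviations s_i = √(s[i,i]):
  s(A) = √(8.8) = 2.9665
  s(B) = √(5.3) = 2.3022
  s(C) = √(2.2) = 1.4832

Step 3 — r_{ij} = s_{ij} / (s_i · s_j):
  r[A,A] = 1 (diagonal).
  r[A,B] = 2.45 / (2.9665 · 2.3022) = 2.45 / 6.8293 = 0.3587
  r[A,C] = -0.15 / (2.9665 · 1.4832) = -0.15 / 4.4 = -0.0341
  r[B,B] = 1 (diagonal).
  r[B,C] = -1.1 / (2.3022 · 1.4832) = -1.1 / 3.4147 = -0.3221
  r[C,C] = 1 (diagonal).

R is symmetric with unit diagonal. Assembling:

R = [[1, 0.3587, -0.0341],
 [0.3587, 1, -0.3221],
 [-0.0341, -0.3221, 1]]


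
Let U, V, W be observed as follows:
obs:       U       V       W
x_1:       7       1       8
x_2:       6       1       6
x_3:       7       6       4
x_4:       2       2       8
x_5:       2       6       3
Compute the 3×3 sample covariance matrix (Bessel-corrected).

Step 1 — column means:
  mean(U) = (7 + 6 + 7 + 2 + 2) / 5 = 24/5 = 4.8
  mean(V) = (1 + 1 + 6 + 2 + 6) / 5 = 16/5 = 3.2
  mean(W) = (8 + 6 + 4 + 8 + 3) / 5 = 29/5 = 5.8

Step 2 — sample covariance S[i,j] = (1/(n-1)) · Σ_k (x_{k,i} - mean_i) · (x_{k,j} - mean_j), with n-1 = 4.
  S[U,U] = ((2.2)·(2.2) + (1.2)·(1.2) + (2.2)·(2.2) + (-2.8)·(-2.8) + (-2.8)·(-2.8)) / 4 = 26.8/4 = 6.7
  S[U,V] = ((2.2)·(-2.2) + (1.2)·(-2.2) + (2.2)·(2.8) + (-2.8)·(-1.2) + (-2.8)·(2.8)) / 4 = -5.8/4 = -1.45
  S[U,W] = ((2.2)·(2.2) + (1.2)·(0.2) + (2.2)·(-1.8) + (-2.8)·(2.2) + (-2.8)·(-2.8)) / 4 = 2.8/4 = 0.7
  S[V,V] = ((-2.2)·(-2.2) + (-2.2)·(-2.2) + (2.8)·(2.8) + (-1.2)·(-1.2) + (2.8)·(2.8)) / 4 = 26.8/4 = 6.7
  S[V,W] = ((-2.2)·(2.2) + (-2.2)·(0.2) + (2.8)·(-1.8) + (-1.2)·(2.2) + (2.8)·(-2.8)) / 4 = -20.8/4 = -5.2
  S[W,W] = ((2.2)·(2.2) + (0.2)·(0.2) + (-1.8)·(-1.8) + (2.2)·(2.2) + (-2.8)·(-2.8)) / 4 = 20.8/4 = 5.2

S is symmetric (S[j,i] = S[i,j]). Assembling:

S = [[6.7, -1.45, 0.7],
 [-1.45, 6.7, -5.2],
 [0.7, -5.2, 5.2]]


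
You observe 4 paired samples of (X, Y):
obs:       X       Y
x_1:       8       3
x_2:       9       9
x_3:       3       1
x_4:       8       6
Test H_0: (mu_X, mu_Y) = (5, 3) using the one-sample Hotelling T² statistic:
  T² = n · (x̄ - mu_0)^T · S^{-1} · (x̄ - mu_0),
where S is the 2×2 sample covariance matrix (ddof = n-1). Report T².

Step 1 — sample mean vector:
  mean(X) = (8 + 9 + 3 + 8) / 4 = 28/4 = 7
  mean(Y) = (3 + 9 + 1 + 6) / 4 = 19/4 = 4.75
  x̄ = (7, 4.75),  deviation x̄ - mu_0 = (7, 4.75) - (5, 3) = (2, 1.75).

Step 2 — sample covariance matrix, S[i,j] = (1/(n-1)) · Σ_k (x_{k,i} - mean_i) · (x_{k,j} - mean_j), divisor n-1 = 3:
  S[X,X] = ((1)·(1) + (2)·(2) + (-4)·(-4) + (1)·(1)) / 3 = 22/3 = 7.3333
  S[X,Y] = ((1)·(-1.75) + (2)·(4.25) + (-4)·(-3.75) + (1)·(1.25)) / 3 = 23/3 = 7.6667
  S[Y,Y] = ((-1.75)·(-1.75) + (4.25)·(4.25) + (-3.75)·(-3.75) + (1.25)·(1.25)) / 3 = 36.75/3 = 12.25
  S = [[7.3333, 7.6667],
 [7.6667, 12.25]].

Step 3 — invert S. det(S) = 7.3333·12.25 - (7.6667)² = 31.0556.
  S^{-1} = (1/det) · [[d, -b], [-b, a]] = [[0.3945, -0.2469],
 [-0.2469, 0.2361]].

Step 4 — quadratic form (x̄ - mu_0)^T · S^{-1} · (x̄ - mu_0):
  S^{-1} · (x̄ - mu_0) = (0.3569, -0.0805),
  (x̄ - mu_0)^T · [...] = (2)·(0.3569) + (1.75)·(-0.0805) = 0.5729.

Step 5 — scale by n: T² = 4 · 0.5729 = 2.2916.

T² ≈ 2.2916
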